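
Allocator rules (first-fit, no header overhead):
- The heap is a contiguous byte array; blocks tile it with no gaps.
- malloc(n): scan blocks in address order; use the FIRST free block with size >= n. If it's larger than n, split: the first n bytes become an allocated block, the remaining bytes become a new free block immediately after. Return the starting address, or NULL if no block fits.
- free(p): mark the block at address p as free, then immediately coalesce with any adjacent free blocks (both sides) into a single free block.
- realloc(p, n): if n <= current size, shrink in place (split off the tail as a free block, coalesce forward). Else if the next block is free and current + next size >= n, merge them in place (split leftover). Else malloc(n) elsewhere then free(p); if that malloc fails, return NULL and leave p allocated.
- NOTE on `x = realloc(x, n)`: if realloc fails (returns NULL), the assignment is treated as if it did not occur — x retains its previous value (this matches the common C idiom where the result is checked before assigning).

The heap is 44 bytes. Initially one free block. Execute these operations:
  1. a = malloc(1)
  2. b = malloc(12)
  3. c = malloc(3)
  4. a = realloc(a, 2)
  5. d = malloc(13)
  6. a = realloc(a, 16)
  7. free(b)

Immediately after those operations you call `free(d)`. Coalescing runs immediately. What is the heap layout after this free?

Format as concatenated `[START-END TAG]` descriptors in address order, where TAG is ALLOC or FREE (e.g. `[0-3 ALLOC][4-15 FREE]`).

Op 1: a = malloc(1) -> a = 0; heap: [0-0 ALLOC][1-43 FREE]
Op 2: b = malloc(12) -> b = 1; heap: [0-0 ALLOC][1-12 ALLOC][13-43 FREE]
Op 3: c = malloc(3) -> c = 13; heap: [0-0 ALLOC][1-12 ALLOC][13-15 ALLOC][16-43 FREE]
Op 4: a = realloc(a, 2) -> a = 16; heap: [0-0 FREE][1-12 ALLOC][13-15 ALLOC][16-17 ALLOC][18-43 FREE]
Op 5: d = malloc(13) -> d = 18; heap: [0-0 FREE][1-12 ALLOC][13-15 ALLOC][16-17 ALLOC][18-30 ALLOC][31-43 FREE]
Op 6: a = realloc(a, 16) -> NULL (a unchanged); heap: [0-0 FREE][1-12 ALLOC][13-15 ALLOC][16-17 ALLOC][18-30 ALLOC][31-43 FREE]
Op 7: free(b) -> (freed b); heap: [0-12 FREE][13-15 ALLOC][16-17 ALLOC][18-30 ALLOC][31-43 FREE]
free(d): d = 18 -> block [18-30 ALLOC]; mark free, coalesce with adjacent free neighbors -> [0-12 FREE][13-15 ALLOC][16-17 ALLOC][18-43 FREE]

Answer: [0-12 FREE][13-15 ALLOC][16-17 ALLOC][18-43 FREE]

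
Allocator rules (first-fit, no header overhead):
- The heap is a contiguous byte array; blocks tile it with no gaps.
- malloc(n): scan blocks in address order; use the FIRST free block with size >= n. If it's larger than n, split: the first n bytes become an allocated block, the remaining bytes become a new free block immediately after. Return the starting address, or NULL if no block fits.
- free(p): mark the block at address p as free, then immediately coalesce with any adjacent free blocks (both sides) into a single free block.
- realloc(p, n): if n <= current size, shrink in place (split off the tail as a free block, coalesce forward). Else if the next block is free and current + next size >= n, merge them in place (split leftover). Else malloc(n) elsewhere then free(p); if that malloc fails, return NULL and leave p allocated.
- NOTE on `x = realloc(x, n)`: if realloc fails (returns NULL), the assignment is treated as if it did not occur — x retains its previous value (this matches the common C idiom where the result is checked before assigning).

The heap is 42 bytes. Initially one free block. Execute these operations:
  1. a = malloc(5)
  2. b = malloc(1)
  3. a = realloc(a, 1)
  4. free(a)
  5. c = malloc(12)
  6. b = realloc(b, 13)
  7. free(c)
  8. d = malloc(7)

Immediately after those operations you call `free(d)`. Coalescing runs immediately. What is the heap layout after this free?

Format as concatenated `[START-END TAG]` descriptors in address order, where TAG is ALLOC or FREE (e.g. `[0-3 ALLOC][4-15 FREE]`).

Op 1: a = malloc(5) -> a = 0; heap: [0-4 ALLOC][5-41 FREE]
Op 2: b = malloc(1) -> b = 5; heap: [0-4 ALLOC][5-5 ALLOC][6-41 FREE]
Op 3: a = realloc(a, 1) -> a = 0; heap: [0-0 ALLOC][1-4 FREE][5-5 ALLOC][6-41 FREE]
Op 4: free(a) -> (freed a); heap: [0-4 FREE][5-5 ALLOC][6-41 FREE]
Op 5: c = malloc(12) -> c = 6; heap: [0-4 FREE][5-5 ALLOC][6-17 ALLOC][18-41 FREE]
Op 6: b = realloc(b, 13) -> b = 18; heap: [0-5 FREE][6-17 ALLOC][18-30 ALLOC][31-41 FREE]
Op 7: free(c) -> (freed c); heap: [0-17 FREE][18-30 ALLOC][31-41 FREE]
Op 8: d = malloc(7) -> d = 0; heap: [0-6 ALLOC][7-17 FREE][18-30 ALLOC][31-41 FREE]
free(d): d = 0 -> block [0-6 ALLOC]; mark free, coalesce with adjacent free neighbors -> [0-17 FREE][18-30 ALLOC][31-41 FREE]

Answer: [0-17 FREE][18-30 ALLOC][31-41 FREE]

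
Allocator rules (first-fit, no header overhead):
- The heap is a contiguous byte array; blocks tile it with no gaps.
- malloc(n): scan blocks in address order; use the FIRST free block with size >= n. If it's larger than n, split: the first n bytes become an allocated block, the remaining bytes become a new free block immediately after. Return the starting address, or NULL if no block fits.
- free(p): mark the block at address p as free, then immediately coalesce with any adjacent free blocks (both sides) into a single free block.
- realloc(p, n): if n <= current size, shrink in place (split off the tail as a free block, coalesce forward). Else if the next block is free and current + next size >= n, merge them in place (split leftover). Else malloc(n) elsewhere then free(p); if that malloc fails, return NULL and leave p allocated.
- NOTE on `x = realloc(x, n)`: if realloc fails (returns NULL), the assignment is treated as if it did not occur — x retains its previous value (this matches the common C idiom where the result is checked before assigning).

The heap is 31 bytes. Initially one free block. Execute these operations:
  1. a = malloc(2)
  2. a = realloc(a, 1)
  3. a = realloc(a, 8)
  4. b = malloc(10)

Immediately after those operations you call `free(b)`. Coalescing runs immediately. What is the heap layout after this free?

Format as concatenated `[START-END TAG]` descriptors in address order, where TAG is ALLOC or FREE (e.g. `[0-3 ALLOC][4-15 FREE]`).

Answer: [0-7 ALLOC][8-30 FREE]

Derivation:
Op 1: a = malloc(2) -> a = 0; heap: [0-1 ALLOC][2-30 FREE]
Op 2: a = realloc(a, 1) -> a = 0; heap: [0-0 ALLOC][1-30 FREE]
Op 3: a = realloc(a, 8) -> a = 0; heap: [0-7 ALLOC][8-30 FREE]
Op 4: b = malloc(10) -> b = 8; heap: [0-7 ALLOC][8-17 ALLOC][18-30 FREE]
free(b): b = 8 -> block [8-17 ALLOC]; mark free, coalesce with adjacent free neighbors -> [0-7 ALLOC][8-30 FREE]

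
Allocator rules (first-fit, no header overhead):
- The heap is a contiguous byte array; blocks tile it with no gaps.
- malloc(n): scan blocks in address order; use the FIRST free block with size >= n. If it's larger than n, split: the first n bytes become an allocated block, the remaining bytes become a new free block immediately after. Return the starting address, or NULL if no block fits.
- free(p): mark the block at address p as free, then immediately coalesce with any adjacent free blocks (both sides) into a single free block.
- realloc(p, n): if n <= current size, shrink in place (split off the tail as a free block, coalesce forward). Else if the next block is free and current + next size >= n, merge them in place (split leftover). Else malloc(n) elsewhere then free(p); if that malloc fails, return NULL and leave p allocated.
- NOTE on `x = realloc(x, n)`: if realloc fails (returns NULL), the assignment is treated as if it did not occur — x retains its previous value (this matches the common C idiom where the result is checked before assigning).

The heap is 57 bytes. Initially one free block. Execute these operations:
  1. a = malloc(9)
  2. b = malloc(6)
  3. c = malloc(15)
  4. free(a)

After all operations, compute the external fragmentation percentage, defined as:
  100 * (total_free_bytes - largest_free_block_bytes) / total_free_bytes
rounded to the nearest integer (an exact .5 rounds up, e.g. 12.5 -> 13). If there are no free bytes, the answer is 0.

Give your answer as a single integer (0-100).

Op 1: a = malloc(9) -> a = 0; heap: [0-8 ALLOC][9-56 FREE]
Op 2: b = malloc(6) -> b = 9; heap: [0-8 ALLOC][9-14 ALLOC][15-56 FREE]
Op 3: c = malloc(15) -> c = 15; heap: [0-8 ALLOC][9-14 ALLOC][15-29 ALLOC][30-56 FREE]
Op 4: free(a) -> (freed a); heap: [0-8 FREE][9-14 ALLOC][15-29 ALLOC][30-56 FREE]
Free blocks: [9 27] total_free=36 largest=27 -> 100*(36-27)/36 = 900/36 = 25

Answer: 25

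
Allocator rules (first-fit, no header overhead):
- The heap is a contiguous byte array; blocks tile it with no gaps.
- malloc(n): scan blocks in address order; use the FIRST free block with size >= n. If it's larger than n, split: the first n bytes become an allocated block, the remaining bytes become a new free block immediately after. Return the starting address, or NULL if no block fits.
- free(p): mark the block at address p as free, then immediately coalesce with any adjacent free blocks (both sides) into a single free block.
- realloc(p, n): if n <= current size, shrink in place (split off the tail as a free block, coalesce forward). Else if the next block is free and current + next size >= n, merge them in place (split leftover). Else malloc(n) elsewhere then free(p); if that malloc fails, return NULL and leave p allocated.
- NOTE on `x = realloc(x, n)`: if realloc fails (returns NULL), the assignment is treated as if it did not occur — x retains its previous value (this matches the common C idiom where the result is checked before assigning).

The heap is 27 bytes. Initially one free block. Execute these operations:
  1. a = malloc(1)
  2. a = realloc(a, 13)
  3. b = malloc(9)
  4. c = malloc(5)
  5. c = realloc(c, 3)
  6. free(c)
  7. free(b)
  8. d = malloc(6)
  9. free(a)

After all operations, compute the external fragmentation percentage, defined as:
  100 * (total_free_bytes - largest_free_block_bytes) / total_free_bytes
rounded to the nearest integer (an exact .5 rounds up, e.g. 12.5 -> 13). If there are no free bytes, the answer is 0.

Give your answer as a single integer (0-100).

Answer: 38

Derivation:
Op 1: a = malloc(1) -> a = 0; heap: [0-0 ALLOC][1-26 FREE]
Op 2: a = realloc(a, 13) -> a = 0; heap: [0-12 ALLOC][13-26 FREE]
Op 3: b = malloc(9) -> b = 13; heap: [0-12 ALLOC][13-21 ALLOC][22-26 FREE]
Op 4: c = malloc(5) -> c = 22; heap: [0-12 ALLOC][13-21 ALLOC][22-26 ALLOC]
Op 5: c = realloc(c, 3) -> c = 22; heap: [0-12 ALLOC][13-21 ALLOC][22-24 ALLOC][25-26 FREE]
Op 6: free(c) -> (freed c); heap: [0-12 ALLOC][13-21 ALLOC][22-26 FREE]
Op 7: free(b) -> (freed b); heap: [0-12 ALLOC][13-26 FREE]
Op 8: d = malloc(6) -> d = 13; heap: [0-12 ALLOC][13-18 ALLOC][19-26 FREE]
Op 9: free(a) -> (freed a); heap: [0-12 FREE][13-18 ALLOC][19-26 FREE]
Free blocks: [13 8] total_free=21 largest=13 -> 100*(21-13)/21 = 800/21 ≈ 38.095 -> rounds to 38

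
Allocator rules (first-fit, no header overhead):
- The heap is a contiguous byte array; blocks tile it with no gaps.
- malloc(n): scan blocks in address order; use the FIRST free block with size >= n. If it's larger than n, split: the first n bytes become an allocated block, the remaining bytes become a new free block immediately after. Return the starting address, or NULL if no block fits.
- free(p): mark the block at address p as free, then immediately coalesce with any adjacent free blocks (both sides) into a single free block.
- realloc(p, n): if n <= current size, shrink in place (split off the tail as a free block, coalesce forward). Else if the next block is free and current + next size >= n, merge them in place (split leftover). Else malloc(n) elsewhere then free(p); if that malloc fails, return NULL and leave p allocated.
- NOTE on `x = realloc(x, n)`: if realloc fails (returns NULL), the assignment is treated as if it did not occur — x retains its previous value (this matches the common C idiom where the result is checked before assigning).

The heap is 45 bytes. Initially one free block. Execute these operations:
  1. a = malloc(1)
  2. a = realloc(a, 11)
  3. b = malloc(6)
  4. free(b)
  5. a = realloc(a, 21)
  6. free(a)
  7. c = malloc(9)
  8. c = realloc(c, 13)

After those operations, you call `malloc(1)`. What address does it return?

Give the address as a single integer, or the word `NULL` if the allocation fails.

Answer: 13

Derivation:
Op 1: a = malloc(1) -> a = 0; heap: [0-0 ALLOC][1-44 FREE]
Op 2: a = realloc(a, 11) -> a = 0; heap: [0-10 ALLOC][11-44 FREE]
Op 3: b = malloc(6) -> b = 11; heap: [0-10 ALLOC][11-16 ALLOC][17-44 FREE]
Op 4: free(b) -> (freed b); heap: [0-10 ALLOC][11-44 FREE]
Op 5: a = realloc(a, 21) -> a = 0; heap: [0-20 ALLOC][21-44 FREE]
Op 6: free(a) -> (freed a); heap: [0-44 FREE]
Op 7: c = malloc(9) -> c = 0; heap: [0-8 ALLOC][9-44 FREE]
Op 8: c = realloc(c, 13) -> c = 0; heap: [0-12 ALLOC][13-44 FREE]
malloc(1): first-fit scan over [0-12 ALLOC][13-44 FREE] -> 13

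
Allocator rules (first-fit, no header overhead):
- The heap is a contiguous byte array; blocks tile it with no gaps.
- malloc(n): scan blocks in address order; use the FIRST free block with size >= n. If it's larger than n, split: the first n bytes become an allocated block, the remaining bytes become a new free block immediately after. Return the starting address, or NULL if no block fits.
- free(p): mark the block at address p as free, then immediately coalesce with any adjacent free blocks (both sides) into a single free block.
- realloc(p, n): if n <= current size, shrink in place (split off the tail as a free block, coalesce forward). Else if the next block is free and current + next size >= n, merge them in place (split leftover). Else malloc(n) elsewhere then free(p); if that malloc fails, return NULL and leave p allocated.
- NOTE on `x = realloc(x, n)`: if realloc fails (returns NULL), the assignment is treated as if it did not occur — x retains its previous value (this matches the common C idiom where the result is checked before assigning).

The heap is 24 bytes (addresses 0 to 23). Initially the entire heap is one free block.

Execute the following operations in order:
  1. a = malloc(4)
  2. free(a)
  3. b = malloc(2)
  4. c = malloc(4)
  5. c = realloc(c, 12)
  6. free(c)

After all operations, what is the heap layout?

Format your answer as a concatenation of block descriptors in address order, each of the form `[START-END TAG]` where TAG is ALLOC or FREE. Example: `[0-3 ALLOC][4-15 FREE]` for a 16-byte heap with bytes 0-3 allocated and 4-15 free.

Answer: [0-1 ALLOC][2-23 FREE]

Derivation:
Op 1: a = malloc(4) -> a = 0; heap: [0-3 ALLOC][4-23 FREE]
Op 2: free(a) -> (freed a); heap: [0-23 FREE]
Op 3: b = malloc(2) -> b = 0; heap: [0-1 ALLOC][2-23 FREE]
Op 4: c = malloc(4) -> c = 2; heap: [0-1 ALLOC][2-5 ALLOC][6-23 FREE]
Op 5: c = realloc(c, 12) -> c = 2; heap: [0-1 ALLOC][2-13 ALLOC][14-23 FREE]
Op 6: free(c) -> (freed c); heap: [0-1 ALLOC][2-23 FREE]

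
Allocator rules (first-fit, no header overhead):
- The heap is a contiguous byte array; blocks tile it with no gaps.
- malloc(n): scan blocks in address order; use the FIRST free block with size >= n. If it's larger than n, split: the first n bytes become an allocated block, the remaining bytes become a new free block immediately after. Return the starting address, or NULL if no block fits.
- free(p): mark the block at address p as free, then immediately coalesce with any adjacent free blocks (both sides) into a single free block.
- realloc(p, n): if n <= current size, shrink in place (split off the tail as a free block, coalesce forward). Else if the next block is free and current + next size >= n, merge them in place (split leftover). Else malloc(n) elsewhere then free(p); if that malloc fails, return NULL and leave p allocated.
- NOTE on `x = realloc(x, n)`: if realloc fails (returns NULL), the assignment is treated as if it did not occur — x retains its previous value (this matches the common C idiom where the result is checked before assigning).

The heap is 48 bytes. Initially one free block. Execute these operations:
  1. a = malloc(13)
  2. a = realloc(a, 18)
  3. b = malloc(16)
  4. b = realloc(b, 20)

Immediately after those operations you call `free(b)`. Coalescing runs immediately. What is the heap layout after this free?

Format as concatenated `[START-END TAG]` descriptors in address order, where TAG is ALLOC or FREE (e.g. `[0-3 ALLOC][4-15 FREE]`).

Answer: [0-17 ALLOC][18-47 FREE]

Derivation:
Op 1: a = malloc(13) -> a = 0; heap: [0-12 ALLOC][13-47 FREE]
Op 2: a = realloc(a, 18) -> a = 0; heap: [0-17 ALLOC][18-47 FREE]
Op 3: b = malloc(16) -> b = 18; heap: [0-17 ALLOC][18-33 ALLOC][34-47 FREE]
Op 4: b = realloc(b, 20) -> b = 18; heap: [0-17 ALLOC][18-37 ALLOC][38-47 FREE]
free(b): b = 18 -> block [18-37 ALLOC]; mark free, coalesce with adjacent free neighbors -> [0-17 ALLOC][18-47 FREE]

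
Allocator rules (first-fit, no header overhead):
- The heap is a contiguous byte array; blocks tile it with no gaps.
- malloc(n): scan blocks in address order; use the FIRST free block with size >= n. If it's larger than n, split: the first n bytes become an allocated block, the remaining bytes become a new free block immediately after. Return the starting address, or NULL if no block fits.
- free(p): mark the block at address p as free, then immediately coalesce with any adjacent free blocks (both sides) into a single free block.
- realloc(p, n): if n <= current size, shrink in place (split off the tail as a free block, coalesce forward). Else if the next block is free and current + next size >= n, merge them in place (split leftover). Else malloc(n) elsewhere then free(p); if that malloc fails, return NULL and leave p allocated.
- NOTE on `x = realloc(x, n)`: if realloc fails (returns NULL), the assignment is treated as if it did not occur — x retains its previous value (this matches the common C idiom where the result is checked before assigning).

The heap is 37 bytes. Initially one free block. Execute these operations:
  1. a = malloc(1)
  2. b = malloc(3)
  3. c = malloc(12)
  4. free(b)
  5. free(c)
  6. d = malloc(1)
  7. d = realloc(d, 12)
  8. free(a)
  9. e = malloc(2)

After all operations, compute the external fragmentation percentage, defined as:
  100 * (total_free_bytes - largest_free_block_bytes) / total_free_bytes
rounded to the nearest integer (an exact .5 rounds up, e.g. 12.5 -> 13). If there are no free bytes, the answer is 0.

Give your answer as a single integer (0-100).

Answer: 4

Derivation:
Op 1: a = malloc(1) -> a = 0; heap: [0-0 ALLOC][1-36 FREE]
Op 2: b = malloc(3) -> b = 1; heap: [0-0 ALLOC][1-3 ALLOC][4-36 FREE]
Op 3: c = malloc(12) -> c = 4; heap: [0-0 ALLOC][1-3 ALLOC][4-15 ALLOC][16-36 FREE]
Op 4: free(b) -> (freed b); heap: [0-0 ALLOC][1-3 FREE][4-15 ALLOC][16-36 FREE]
Op 5: free(c) -> (freed c); heap: [0-0 ALLOC][1-36 FREE]
Op 6: d = malloc(1) -> d = 1; heap: [0-0 ALLOC][1-1 ALLOC][2-36 FREE]
Op 7: d = realloc(d, 12) -> d = 1; heap: [0-0 ALLOC][1-12 ALLOC][13-36 FREE]
Op 8: free(a) -> (freed a); heap: [0-0 FREE][1-12 ALLOC][13-36 FREE]
Op 9: e = malloc(2) -> e = 13; heap: [0-0 FREE][1-12 ALLOC][13-14 ALLOC][15-36 FREE]
Free blocks: [1 22] total_free=23 largest=22 -> 100*(23-22)/23 = 100/23 ≈ 4.348 -> rounds to 4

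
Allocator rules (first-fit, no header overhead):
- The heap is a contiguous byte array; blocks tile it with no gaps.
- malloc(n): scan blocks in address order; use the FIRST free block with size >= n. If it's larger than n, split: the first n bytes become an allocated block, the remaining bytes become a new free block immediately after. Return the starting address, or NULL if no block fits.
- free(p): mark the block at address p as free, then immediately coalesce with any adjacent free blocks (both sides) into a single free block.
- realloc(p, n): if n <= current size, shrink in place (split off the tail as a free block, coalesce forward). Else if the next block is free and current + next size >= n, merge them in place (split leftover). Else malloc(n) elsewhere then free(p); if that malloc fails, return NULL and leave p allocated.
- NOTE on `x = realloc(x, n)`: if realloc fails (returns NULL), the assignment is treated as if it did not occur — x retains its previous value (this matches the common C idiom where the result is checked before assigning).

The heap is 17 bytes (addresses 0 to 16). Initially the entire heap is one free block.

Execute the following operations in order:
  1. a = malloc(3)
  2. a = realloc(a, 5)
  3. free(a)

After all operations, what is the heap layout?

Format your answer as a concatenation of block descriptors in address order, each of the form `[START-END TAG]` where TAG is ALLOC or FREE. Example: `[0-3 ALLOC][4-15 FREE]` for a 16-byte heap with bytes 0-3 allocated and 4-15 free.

Op 1: a = malloc(3) -> a = 0; heap: [0-2 ALLOC][3-16 FREE]
Op 2: a = realloc(a, 5) -> a = 0; heap: [0-4 ALLOC][5-16 FREE]
Op 3: free(a) -> (freed a); heap: [0-16 FREE]

Answer: [0-16 FREE]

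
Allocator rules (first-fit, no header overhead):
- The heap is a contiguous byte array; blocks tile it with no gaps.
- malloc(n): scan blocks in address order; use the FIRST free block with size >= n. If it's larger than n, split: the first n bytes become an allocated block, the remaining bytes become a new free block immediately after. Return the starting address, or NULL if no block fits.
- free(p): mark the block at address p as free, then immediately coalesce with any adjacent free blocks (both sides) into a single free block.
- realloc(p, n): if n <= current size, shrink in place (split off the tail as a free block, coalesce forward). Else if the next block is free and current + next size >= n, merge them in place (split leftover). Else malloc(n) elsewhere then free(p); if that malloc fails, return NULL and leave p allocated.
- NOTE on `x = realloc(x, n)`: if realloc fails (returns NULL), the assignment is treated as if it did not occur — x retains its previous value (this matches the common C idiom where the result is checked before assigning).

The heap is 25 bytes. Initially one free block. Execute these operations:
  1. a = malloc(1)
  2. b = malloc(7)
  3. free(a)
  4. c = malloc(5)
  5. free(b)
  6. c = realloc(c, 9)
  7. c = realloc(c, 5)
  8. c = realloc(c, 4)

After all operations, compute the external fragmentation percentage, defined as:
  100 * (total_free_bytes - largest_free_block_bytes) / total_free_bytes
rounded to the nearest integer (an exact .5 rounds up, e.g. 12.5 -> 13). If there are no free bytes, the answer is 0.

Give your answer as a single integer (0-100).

Answer: 38

Derivation:
Op 1: a = malloc(1) -> a = 0; heap: [0-0 ALLOC][1-24 FREE]
Op 2: b = malloc(7) -> b = 1; heap: [0-0 ALLOC][1-7 ALLOC][8-24 FREE]
Op 3: free(a) -> (freed a); heap: [0-0 FREE][1-7 ALLOC][8-24 FREE]
Op 4: c = malloc(5) -> c = 8; heap: [0-0 FREE][1-7 ALLOC][8-12 ALLOC][13-24 FREE]
Op 5: free(b) -> (freed b); heap: [0-7 FREE][8-12 ALLOC][13-24 FREE]
Op 6: c = realloc(c, 9) -> c = 8; heap: [0-7 FREE][8-16 ALLOC][17-24 FREE]
Op 7: c = realloc(c, 5) -> c = 8; heap: [0-7 FREE][8-12 ALLOC][13-24 FREE]
Op 8: c = realloc(c, 4) -> c = 8; heap: [0-7 FREE][8-11 ALLOC][12-24 FREE]
Free blocks: [8 13] total_free=21 largest=13 -> 100*(21-13)/21 = 800/21 ≈ 38.095 -> rounds to 38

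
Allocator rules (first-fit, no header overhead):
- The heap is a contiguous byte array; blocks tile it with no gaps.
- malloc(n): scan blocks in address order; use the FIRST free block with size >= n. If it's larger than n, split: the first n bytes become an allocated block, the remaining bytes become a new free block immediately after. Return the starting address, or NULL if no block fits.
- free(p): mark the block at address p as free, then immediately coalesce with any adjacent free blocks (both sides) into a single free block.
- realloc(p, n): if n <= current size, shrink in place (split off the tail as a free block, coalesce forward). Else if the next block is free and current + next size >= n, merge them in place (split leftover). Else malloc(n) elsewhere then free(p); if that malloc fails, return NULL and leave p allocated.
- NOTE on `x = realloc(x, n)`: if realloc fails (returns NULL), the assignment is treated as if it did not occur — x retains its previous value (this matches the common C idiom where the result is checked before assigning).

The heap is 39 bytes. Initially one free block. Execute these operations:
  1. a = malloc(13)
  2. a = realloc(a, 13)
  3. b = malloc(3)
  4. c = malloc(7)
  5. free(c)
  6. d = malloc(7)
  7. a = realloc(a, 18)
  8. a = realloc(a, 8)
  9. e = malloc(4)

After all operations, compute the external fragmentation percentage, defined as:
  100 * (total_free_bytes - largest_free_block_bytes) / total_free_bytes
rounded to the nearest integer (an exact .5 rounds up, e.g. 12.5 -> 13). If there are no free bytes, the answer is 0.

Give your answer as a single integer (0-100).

Answer: 6

Derivation:
Op 1: a = malloc(13) -> a = 0; heap: [0-12 ALLOC][13-38 FREE]
Op 2: a = realloc(a, 13) -> a = 0; heap: [0-12 ALLOC][13-38 FREE]
Op 3: b = malloc(3) -> b = 13; heap: [0-12 ALLOC][13-15 ALLOC][16-38 FREE]
Op 4: c = malloc(7) -> c = 16; heap: [0-12 ALLOC][13-15 ALLOC][16-22 ALLOC][23-38 FREE]
Op 5: free(c) -> (freed c); heap: [0-12 ALLOC][13-15 ALLOC][16-38 FREE]
Op 6: d = malloc(7) -> d = 16; heap: [0-12 ALLOC][13-15 ALLOC][16-22 ALLOC][23-38 FREE]
Op 7: a = realloc(a, 18) -> NULL (a unchanged); heap: [0-12 ALLOC][13-15 ALLOC][16-22 ALLOC][23-38 FREE]
Op 8: a = realloc(a, 8) -> a = 0; heap: [0-7 ALLOC][8-12 FREE][13-15 ALLOC][16-22 ALLOC][23-38 FREE]
Op 9: e = malloc(4) -> e = 8; heap: [0-7 ALLOC][8-11 ALLOC][12-12 FREE][13-15 ALLOC][16-22 ALLOC][23-38 FREE]
Free blocks: [1 16] total_free=17 largest=16 -> 100*(17-16)/17 = 100/17 ≈ 5.882 -> rounds to 6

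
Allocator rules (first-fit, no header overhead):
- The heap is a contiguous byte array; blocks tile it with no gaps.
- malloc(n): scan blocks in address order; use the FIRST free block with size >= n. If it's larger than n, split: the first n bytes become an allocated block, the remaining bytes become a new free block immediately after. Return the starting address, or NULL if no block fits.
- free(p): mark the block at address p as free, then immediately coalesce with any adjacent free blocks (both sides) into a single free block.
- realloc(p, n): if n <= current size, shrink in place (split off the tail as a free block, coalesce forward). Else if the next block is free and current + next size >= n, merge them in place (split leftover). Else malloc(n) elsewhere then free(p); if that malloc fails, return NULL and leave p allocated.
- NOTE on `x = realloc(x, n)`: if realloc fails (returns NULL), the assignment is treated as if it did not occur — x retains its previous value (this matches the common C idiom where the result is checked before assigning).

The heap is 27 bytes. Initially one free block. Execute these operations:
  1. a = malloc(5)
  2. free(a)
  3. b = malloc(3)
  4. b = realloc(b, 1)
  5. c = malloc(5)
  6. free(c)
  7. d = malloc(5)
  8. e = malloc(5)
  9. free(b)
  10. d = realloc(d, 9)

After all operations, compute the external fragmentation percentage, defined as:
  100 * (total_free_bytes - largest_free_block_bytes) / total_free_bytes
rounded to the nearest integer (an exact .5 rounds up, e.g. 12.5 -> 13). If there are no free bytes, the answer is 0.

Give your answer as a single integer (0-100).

Answer: 46

Derivation:
Op 1: a = malloc(5) -> a = 0; heap: [0-4 ALLOC][5-26 FREE]
Op 2: free(a) -> (freed a); heap: [0-26 FREE]
Op 3: b = malloc(3) -> b = 0; heap: [0-2 ALLOC][3-26 FREE]
Op 4: b = realloc(b, 1) -> b = 0; heap: [0-0 ALLOC][1-26 FREE]
Op 5: c = malloc(5) -> c = 1; heap: [0-0 ALLOC][1-5 ALLOC][6-26 FREE]
Op 6: free(c) -> (freed c); heap: [0-0 ALLOC][1-26 FREE]
Op 7: d = malloc(5) -> d = 1; heap: [0-0 ALLOC][1-5 ALLOC][6-26 FREE]
Op 8: e = malloc(5) -> e = 6; heap: [0-0 ALLOC][1-5 ALLOC][6-10 ALLOC][11-26 FREE]
Op 9: free(b) -> (freed b); heap: [0-0 FREE][1-5 ALLOC][6-10 ALLOC][11-26 FREE]
Op 10: d = realloc(d, 9) -> d = 11; heap: [0-5 FREE][6-10 ALLOC][11-19 ALLOC][20-26 FREE]
Free blocks: [6 7] total_free=13 largest=7 -> 100*(13-7)/13 = 600/13 ≈ 46.154 -> rounds to 46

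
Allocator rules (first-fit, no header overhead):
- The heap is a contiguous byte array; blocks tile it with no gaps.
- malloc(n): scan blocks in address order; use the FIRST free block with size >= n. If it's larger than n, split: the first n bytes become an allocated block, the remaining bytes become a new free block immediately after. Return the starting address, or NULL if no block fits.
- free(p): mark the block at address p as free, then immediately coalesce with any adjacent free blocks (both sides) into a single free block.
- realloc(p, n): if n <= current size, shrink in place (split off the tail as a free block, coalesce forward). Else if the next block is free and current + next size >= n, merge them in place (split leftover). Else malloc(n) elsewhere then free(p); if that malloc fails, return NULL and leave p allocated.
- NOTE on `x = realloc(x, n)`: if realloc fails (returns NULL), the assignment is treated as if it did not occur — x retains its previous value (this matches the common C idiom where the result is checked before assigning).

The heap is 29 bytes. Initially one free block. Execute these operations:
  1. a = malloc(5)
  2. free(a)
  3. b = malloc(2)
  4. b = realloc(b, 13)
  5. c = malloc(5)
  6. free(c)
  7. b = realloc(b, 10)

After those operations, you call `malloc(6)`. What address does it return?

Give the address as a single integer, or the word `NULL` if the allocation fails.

Answer: 10

Derivation:
Op 1: a = malloc(5) -> a = 0; heap: [0-4 ALLOC][5-28 FREE]
Op 2: free(a) -> (freed a); heap: [0-28 FREE]
Op 3: b = malloc(2) -> b = 0; heap: [0-1 ALLOC][2-28 FREE]
Op 4: b = realloc(b, 13) -> b = 0; heap: [0-12 ALLOC][13-28 FREE]
Op 5: c = malloc(5) -> c = 13; heap: [0-12 ALLOC][13-17 ALLOC][18-28 FREE]
Op 6: free(c) -> (freed c); heap: [0-12 ALLOC][13-28 FREE]
Op 7: b = realloc(b, 10) -> b = 0; heap: [0-9 ALLOC][10-28 FREE]
malloc(6): first-fit scan over [0-9 ALLOC][10-28 FREE] -> 10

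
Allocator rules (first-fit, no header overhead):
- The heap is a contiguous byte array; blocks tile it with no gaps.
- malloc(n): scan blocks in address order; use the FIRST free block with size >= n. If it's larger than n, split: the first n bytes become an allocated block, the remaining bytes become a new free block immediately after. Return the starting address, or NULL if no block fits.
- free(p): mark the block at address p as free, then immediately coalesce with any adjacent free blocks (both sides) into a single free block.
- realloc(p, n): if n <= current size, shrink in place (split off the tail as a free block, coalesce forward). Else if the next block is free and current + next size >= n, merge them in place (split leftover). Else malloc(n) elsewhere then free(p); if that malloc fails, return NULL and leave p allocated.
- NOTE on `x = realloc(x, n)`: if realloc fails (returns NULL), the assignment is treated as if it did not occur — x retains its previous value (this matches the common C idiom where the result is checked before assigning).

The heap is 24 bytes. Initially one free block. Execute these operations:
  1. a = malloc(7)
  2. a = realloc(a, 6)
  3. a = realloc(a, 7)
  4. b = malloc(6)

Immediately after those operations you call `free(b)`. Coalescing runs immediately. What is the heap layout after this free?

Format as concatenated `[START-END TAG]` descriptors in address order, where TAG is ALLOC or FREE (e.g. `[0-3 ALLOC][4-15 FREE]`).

Answer: [0-6 ALLOC][7-23 FREE]

Derivation:
Op 1: a = malloc(7) -> a = 0; heap: [0-6 ALLOC][7-23 FREE]
Op 2: a = realloc(a, 6) -> a = 0; heap: [0-5 ALLOC][6-23 FREE]
Op 3: a = realloc(a, 7) -> a = 0; heap: [0-6 ALLOC][7-23 FREE]
Op 4: b = malloc(6) -> b = 7; heap: [0-6 ALLOC][7-12 ALLOC][13-23 FREE]
free(b): b = 7 -> block [7-12 ALLOC]; mark free, coalesce with adjacent free neighbors -> [0-6 ALLOC][7-23 FREE]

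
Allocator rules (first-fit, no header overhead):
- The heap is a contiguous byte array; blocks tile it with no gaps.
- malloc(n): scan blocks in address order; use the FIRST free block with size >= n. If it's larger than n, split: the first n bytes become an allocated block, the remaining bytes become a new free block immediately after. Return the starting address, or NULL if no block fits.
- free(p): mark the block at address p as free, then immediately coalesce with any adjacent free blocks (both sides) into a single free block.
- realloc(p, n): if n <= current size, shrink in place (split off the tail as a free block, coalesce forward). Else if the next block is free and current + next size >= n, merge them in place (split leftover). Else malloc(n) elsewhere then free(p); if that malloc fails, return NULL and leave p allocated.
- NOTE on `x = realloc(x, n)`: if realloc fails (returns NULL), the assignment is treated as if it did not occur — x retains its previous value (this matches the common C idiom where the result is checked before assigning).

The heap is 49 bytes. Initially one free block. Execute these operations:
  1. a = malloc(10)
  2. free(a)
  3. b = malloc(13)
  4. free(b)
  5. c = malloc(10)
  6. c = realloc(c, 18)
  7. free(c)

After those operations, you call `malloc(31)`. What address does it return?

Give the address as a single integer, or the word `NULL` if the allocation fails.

Op 1: a = malloc(10) -> a = 0; heap: [0-9 ALLOC][10-48 FREE]
Op 2: free(a) -> (freed a); heap: [0-48 FREE]
Op 3: b = malloc(13) -> b = 0; heap: [0-12 ALLOC][13-48 FREE]
Op 4: free(b) -> (freed b); heap: [0-48 FREE]
Op 5: c = malloc(10) -> c = 0; heap: [0-9 ALLOC][10-48 FREE]
Op 6: c = realloc(c, 18) -> c = 0; heap: [0-17 ALLOC][18-48 FREE]
Op 7: free(c) -> (freed c); heap: [0-48 FREE]
malloc(31): first-fit scan over [0-48 FREE] -> 0

Answer: 0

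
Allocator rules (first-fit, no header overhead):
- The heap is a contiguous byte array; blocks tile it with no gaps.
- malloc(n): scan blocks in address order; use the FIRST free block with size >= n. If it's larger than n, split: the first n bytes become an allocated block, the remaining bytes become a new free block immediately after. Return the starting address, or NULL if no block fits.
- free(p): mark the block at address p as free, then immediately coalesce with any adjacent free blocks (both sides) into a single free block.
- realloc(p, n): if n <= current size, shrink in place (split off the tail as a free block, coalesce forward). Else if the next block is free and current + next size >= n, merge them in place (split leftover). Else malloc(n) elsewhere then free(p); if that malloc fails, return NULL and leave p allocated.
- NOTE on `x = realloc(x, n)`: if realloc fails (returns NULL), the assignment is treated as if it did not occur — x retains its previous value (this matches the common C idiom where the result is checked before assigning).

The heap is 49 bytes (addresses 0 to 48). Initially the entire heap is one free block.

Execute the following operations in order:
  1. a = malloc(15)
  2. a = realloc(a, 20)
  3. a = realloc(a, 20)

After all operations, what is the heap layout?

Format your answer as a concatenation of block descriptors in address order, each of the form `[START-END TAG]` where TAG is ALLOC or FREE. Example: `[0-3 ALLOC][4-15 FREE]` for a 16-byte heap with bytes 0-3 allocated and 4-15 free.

Op 1: a = malloc(15) -> a = 0; heap: [0-14 ALLOC][15-48 FREE]
Op 2: a = realloc(a, 20) -> a = 0; heap: [0-19 ALLOC][20-48 FREE]
Op 3: a = realloc(a, 20) -> a = 0; heap: [0-19 ALLOC][20-48 FREE]

Answer: [0-19 ALLOC][20-48 FREE]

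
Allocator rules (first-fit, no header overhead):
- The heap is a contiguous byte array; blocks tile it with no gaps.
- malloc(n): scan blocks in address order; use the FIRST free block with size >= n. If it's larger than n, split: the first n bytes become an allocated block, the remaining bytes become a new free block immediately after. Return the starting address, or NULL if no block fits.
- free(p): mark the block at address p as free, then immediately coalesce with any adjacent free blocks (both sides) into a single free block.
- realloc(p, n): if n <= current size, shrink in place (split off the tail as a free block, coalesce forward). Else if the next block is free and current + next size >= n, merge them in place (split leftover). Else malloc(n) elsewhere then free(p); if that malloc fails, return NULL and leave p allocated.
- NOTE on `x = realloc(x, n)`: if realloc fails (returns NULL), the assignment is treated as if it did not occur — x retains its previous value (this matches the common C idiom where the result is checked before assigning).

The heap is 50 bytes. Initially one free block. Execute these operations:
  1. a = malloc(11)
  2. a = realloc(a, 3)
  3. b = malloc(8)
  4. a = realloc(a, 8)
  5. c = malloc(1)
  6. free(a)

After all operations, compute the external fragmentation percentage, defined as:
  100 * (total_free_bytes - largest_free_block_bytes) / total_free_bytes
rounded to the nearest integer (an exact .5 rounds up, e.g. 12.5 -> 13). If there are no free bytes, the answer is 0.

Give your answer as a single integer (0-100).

Op 1: a = malloc(11) -> a = 0; heap: [0-10 ALLOC][11-49 FREE]
Op 2: a = realloc(a, 3) -> a = 0; heap: [0-2 ALLOC][3-49 FREE]
Op 3: b = malloc(8) -> b = 3; heap: [0-2 ALLOC][3-10 ALLOC][11-49 FREE]
Op 4: a = realloc(a, 8) -> a = 11; heap: [0-2 FREE][3-10 ALLOC][11-18 ALLOC][19-49 FREE]
Op 5: c = malloc(1) -> c = 0; heap: [0-0 ALLOC][1-2 FREE][3-10 ALLOC][11-18 ALLOC][19-49 FREE]
Op 6: free(a) -> (freed a); heap: [0-0 ALLOC][1-2 FREE][3-10 ALLOC][11-49 FREE]
Free blocks: [2 39] total_free=41 largest=39 -> 100*(41-39)/41 = 200/41 ≈ 4.878 -> rounds to 5

Answer: 5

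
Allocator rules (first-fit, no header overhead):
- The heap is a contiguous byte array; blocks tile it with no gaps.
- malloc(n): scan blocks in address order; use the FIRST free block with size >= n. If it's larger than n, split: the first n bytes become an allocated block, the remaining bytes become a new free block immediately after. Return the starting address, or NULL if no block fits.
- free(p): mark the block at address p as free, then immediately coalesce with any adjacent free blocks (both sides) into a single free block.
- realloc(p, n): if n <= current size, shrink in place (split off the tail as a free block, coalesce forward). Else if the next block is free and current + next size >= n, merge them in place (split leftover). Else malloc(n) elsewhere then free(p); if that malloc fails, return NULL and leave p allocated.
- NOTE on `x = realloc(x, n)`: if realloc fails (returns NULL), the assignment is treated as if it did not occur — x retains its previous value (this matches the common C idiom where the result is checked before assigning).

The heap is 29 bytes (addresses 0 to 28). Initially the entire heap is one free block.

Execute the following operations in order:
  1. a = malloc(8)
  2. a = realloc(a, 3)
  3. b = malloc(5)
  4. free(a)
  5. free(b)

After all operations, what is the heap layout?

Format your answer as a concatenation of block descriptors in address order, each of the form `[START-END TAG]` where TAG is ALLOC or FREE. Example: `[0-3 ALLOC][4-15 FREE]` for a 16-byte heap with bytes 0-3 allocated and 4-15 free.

Answer: [0-28 FREE]

Derivation:
Op 1: a = malloc(8) -> a = 0; heap: [0-7 ALLOC][8-28 FREE]
Op 2: a = realloc(a, 3) -> a = 0; heap: [0-2 ALLOC][3-28 FREE]
Op 3: b = malloc(5) -> b = 3; heap: [0-2 ALLOC][3-7 ALLOC][8-28 FREE]
Op 4: free(a) -> (freed a); heap: [0-2 FREE][3-7 ALLOC][8-28 FREE]
Op 5: free(b) -> (freed b); heap: [0-28 FREE]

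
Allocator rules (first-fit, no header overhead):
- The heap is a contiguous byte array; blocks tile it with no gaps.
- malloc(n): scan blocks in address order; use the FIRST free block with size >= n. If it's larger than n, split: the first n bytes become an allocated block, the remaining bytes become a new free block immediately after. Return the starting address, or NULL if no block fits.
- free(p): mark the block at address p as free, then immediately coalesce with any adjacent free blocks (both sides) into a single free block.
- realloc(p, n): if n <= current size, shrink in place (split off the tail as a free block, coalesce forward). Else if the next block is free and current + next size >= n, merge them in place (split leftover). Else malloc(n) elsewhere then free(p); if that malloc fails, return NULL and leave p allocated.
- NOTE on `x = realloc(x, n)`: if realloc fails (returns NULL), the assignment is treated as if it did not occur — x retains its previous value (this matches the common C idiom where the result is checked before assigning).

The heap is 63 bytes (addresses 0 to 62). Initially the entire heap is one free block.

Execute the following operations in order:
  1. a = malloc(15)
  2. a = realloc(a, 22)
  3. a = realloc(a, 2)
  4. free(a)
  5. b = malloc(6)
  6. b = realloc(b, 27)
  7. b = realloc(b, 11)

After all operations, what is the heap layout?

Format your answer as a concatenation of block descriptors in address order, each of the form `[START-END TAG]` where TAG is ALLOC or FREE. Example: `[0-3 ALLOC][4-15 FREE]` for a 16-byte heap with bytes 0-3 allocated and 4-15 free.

Op 1: a = malloc(15) -> a = 0; heap: [0-14 ALLOC][15-62 FREE]
Op 2: a = realloc(a, 22) -> a = 0; heap: [0-21 ALLOC][22-62 FREE]
Op 3: a = realloc(a, 2) -> a = 0; heap: [0-1 ALLOC][2-62 FREE]
Op 4: free(a) -> (freed a); heap: [0-62 FREE]
Op 5: b = malloc(6) -> b = 0; heap: [0-5 ALLOC][6-62 FREE]
Op 6: b = realloc(b, 27) -> b = 0; heap: [0-26 ALLOC][27-62 FREE]
Op 7: b = realloc(b, 11) -> b = 0; heap: [0-10 ALLOC][11-62 FREE]

Answer: [0-10 ALLOC][11-62 FREE]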